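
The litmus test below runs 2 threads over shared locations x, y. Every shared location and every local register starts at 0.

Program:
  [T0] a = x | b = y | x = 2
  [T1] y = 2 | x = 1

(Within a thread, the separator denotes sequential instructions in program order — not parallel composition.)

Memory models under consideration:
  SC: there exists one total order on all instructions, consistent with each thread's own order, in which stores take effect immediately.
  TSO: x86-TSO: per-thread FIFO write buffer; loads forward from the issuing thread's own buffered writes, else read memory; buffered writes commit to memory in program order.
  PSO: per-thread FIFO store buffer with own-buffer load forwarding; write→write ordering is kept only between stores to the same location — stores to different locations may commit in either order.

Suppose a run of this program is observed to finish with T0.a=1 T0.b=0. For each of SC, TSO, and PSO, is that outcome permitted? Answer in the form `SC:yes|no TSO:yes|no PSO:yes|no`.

SC:no TSO:no PSO:yes

outcome vector order: (T0.a,T0.b)
SC (3): (0,0), (0,2), (1,2)
TSO (3): (0,0), (0,2), (1,2)
PSO (4): (0,0), (0,2), (1,0), (1,2)
target (1,0) ∈ {PSO}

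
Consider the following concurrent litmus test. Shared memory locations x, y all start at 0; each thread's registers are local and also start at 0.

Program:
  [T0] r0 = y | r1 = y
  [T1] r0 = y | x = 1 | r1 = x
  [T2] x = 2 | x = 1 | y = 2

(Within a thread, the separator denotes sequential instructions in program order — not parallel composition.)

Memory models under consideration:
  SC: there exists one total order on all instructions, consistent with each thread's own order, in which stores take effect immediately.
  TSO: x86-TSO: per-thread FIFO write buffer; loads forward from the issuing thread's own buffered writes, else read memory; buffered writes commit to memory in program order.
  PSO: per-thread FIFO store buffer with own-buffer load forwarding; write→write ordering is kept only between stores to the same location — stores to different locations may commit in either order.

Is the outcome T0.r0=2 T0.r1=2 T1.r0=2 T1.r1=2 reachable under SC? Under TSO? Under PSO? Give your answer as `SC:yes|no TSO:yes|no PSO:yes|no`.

outcome vector order: (T0.r0,T0.r1,T1.r0,T1.r1)
under SC → 0/0/0/1; 0/0/0/2; 0/0/2/1; 0/2/0/1; 0/2/0/2; 0/2/2/1; 2/2/0/1; 2/2/0/2; 2/2/2/1
under TSO → 0/0/0/1; 0/0/0/2; 0/0/2/1; 0/2/0/1; 0/2/0/2; 0/2/2/1; 2/2/0/1; 2/2/0/2; 2/2/2/1
under PSO → 0/0/0/1; 0/0/0/2; 0/0/2/1; 0/0/2/2; 0/2/0/1; 0/2/0/2; 0/2/2/1; 0/2/2/2; 2/2/0/1; 2/2/0/2; 2/2/2/1; 2/2/2/2
target 2/2/2/2 ∈ {PSO}

SC:no TSO:no PSO:yes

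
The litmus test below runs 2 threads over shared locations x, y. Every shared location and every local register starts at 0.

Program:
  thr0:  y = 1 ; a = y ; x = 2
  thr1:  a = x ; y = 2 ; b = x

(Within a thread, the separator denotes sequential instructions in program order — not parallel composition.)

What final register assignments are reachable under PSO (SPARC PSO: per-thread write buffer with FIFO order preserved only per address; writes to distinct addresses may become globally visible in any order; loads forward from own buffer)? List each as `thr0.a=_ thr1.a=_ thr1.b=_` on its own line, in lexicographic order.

thr0.a=1 thr1.a=0 thr1.b=0
thr0.a=1 thr1.a=0 thr1.b=2
thr0.a=1 thr1.a=2 thr1.b=2
thr0.a=2 thr1.a=0 thr1.b=0
thr0.a=2 thr1.a=0 thr1.b=2

outcome vector order: (thr0.a,thr1.a,thr1.b)
|PSO outcomes| = 5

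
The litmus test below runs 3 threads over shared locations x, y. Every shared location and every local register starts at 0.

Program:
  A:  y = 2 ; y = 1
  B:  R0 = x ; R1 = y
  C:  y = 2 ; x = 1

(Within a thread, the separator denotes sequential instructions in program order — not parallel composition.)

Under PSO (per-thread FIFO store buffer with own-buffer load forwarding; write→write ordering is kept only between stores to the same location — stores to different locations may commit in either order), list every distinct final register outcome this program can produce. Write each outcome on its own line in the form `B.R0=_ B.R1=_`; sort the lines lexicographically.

B.R0=0 B.R1=0
B.R0=0 B.R1=1
B.R0=0 B.R1=2
B.R0=1 B.R1=0
B.R0=1 B.R1=1
B.R0=1 B.R1=2

outcome vector order: (B.R0,B.R1)
|PSO outcomes| = 6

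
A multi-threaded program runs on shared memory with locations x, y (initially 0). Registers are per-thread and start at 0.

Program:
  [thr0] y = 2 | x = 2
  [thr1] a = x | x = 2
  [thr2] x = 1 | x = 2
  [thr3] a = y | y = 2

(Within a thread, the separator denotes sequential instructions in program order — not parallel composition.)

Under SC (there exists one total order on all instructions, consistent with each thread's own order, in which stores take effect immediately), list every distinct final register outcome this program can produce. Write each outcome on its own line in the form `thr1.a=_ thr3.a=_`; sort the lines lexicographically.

outcome vector order: (thr1.a,thr3.a)
|SC outcomes| = 6

thr1.a=0 thr3.a=0
thr1.a=0 thr3.a=2
thr1.a=1 thr3.a=0
thr1.a=1 thr3.a=2
thr1.a=2 thr3.a=0
thr1.a=2 thr3.a=2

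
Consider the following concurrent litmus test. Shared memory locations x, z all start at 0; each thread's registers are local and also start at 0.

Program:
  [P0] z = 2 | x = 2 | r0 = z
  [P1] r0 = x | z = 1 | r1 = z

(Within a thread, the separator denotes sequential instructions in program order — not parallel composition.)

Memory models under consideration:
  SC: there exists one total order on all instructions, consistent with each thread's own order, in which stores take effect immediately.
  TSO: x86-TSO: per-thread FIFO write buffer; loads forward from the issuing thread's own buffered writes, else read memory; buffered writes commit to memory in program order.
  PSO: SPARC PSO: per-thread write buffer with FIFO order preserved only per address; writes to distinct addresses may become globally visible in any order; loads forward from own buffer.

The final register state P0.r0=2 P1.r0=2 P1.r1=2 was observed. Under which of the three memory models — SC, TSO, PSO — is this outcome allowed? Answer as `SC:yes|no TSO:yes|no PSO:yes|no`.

SC:no TSO:no PSO:yes

outcome vector order: (P0.r0,P1.r0,P1.r1)
SC (5): 101 121 201 202 221
TSO (5): 101 121 201 202 221
PSO (6): 101 121 201 202 221 222
target 222 ∈ {PSO}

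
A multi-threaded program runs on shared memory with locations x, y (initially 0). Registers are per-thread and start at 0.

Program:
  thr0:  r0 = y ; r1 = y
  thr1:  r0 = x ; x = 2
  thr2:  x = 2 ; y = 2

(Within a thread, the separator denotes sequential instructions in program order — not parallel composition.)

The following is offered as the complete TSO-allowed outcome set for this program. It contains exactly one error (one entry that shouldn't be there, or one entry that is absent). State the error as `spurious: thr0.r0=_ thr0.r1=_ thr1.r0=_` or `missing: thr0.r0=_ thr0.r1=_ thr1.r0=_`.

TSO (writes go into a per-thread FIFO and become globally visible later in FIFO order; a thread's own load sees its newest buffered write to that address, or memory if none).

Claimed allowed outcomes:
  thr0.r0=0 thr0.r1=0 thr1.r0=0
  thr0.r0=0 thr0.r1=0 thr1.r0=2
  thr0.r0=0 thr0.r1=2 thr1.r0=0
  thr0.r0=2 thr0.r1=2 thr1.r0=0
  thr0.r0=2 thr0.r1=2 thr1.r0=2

outcome vector order: (thr0.r0,thr0.r1,thr1.r0)
[TSO] allowed = {0/0/0, 0/0/2, 0/2/0, 0/2/2, 2/2/0, 2/2/2}
TSO∖claimed = {0/2/2}

missing: thr0.r0=0 thr0.r1=2 thr1.r0=2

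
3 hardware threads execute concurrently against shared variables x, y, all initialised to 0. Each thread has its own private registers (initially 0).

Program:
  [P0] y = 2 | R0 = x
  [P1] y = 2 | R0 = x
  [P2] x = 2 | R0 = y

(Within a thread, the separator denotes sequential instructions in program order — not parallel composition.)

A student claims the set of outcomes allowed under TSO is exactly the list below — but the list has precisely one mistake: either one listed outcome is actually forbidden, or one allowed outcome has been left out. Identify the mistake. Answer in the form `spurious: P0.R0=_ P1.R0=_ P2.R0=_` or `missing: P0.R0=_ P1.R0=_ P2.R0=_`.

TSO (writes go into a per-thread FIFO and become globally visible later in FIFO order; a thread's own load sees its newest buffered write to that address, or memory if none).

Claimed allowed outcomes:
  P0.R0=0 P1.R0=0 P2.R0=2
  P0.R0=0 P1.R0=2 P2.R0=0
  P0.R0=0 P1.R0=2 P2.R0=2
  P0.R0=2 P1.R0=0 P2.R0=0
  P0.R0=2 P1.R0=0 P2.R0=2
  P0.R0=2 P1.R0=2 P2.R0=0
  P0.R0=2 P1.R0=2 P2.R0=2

outcome vector order: (P0.R0,P1.R0,P2.R0)
TSO: 8 outcomes — {0/0/0, 0/0/2, 0/2/0, 0/2/2, 2/0/0, 2/0/2, 2/2/0, 2/2/2}
TSO∖claimed = {0/0/0}

missing: P0.R0=0 P1.R0=0 P2.R0=0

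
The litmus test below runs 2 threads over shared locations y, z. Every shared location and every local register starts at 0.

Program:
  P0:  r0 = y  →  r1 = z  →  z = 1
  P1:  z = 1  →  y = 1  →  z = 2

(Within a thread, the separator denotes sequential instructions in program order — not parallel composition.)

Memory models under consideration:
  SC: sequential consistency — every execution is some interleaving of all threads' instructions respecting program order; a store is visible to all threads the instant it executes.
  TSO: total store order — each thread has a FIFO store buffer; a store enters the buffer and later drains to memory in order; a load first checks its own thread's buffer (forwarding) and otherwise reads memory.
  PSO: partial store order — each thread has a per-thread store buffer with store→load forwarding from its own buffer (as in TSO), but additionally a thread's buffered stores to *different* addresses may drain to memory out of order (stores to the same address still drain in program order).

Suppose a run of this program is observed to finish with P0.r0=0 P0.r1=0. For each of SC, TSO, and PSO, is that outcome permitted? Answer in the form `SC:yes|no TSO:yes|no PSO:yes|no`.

outcome vector order: (P0.r0,P0.r1)
SC: 5 outcomes — {0/0; 0/1; 0/2; 1/1; 1/2}
TSO: 5 outcomes — {0/0; 0/1; 0/2; 1/1; 1/2}
PSO: 6 outcomes — {0/0; 0/1; 0/2; 1/0; 1/1; 1/2}
target 0/0 ∈ {SC,TSO,PSO}

SC:yes TSO:yes PSO:yes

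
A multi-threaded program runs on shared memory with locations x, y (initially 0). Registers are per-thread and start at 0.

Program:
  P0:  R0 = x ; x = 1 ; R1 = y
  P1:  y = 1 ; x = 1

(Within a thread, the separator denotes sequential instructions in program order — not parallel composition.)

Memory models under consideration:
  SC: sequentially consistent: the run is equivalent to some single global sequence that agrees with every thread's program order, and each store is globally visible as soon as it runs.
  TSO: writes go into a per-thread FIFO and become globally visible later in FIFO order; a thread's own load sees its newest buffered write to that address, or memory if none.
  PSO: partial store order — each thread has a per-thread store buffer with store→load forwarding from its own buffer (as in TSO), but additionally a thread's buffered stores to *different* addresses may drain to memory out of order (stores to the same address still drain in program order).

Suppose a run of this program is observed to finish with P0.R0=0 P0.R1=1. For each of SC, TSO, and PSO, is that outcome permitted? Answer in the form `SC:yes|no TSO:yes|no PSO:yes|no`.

outcome vector order: (P0.R0,P0.R1)
under SC → 0/0, 0/1, 1/1
under TSO → 0/0, 0/1, 1/1
under PSO → 0/0, 0/1, 1/0, 1/1
target 0/1 ∈ {SC,TSO,PSO}

SC:yes TSO:yes PSO:yes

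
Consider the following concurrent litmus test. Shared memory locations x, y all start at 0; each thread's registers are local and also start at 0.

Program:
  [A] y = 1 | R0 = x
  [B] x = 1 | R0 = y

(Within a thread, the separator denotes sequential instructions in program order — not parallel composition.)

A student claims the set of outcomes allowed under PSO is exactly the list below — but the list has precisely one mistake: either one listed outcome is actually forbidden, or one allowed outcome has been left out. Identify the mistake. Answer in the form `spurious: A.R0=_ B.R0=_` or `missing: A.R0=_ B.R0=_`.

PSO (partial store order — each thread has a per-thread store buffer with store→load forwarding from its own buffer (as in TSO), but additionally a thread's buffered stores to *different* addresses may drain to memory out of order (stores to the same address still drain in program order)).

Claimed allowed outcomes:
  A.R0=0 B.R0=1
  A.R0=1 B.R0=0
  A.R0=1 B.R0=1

outcome vector order: (A.R0,B.R0)
under PSO → 00, 01, 10, 11
PSO∖claimed = {00}

missing: A.R0=0 B.R0=0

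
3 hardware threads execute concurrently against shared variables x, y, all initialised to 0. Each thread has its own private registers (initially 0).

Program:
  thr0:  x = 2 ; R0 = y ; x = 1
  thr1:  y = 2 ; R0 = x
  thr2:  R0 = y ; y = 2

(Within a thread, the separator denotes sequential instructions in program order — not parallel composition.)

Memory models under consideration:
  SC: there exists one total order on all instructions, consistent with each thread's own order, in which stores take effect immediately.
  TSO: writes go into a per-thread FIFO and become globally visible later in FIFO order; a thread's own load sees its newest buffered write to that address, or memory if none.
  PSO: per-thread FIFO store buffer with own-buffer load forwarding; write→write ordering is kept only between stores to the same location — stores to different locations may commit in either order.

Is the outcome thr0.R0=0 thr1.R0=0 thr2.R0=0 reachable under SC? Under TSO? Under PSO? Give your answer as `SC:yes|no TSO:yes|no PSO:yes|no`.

SC:no TSO:yes PSO:yes

outcome vector order: (thr0.R0,thr1.R0,thr2.R0)
SC (10): (0,1,0); (0,1,2); (0,2,0); (0,2,2); (2,0,0); (2,0,2); (2,1,0); (2,1,2); (2,2,0); (2,2,2)
TSO (12): (0,0,0); (0,0,2); (0,1,0); (0,1,2); (0,2,0); (0,2,2); (2,0,0); (2,0,2); (2,1,0); (2,1,2); (2,2,0); (2,2,2)
PSO (12): (0,0,0); (0,0,2); (0,1,0); (0,1,2); (0,2,0); (0,2,2); (2,0,0); (2,0,2); (2,1,0); (2,1,2); (2,2,0); (2,2,2)
target (0,0,0) ∈ {TSO,PSO}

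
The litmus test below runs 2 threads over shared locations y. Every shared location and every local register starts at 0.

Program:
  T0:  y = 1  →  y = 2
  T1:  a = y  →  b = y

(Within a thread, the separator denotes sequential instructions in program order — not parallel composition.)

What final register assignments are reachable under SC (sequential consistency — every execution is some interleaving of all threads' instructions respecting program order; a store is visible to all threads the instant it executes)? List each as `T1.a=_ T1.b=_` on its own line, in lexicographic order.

outcome vector order: (T1.a,T1.b)
|SC outcomes| = 6

T1.a=0 T1.b=0
T1.a=0 T1.b=1
T1.a=0 T1.b=2
T1.a=1 T1.b=1
T1.a=1 T1.b=2
T1.a=2 T1.b=2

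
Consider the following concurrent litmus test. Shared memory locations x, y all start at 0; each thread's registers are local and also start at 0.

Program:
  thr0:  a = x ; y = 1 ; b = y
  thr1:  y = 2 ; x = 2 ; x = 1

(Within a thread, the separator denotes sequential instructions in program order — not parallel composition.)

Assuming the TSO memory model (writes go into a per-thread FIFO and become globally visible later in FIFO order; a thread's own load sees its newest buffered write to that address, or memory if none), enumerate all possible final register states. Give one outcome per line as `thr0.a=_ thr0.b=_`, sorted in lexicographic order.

thr0.a=0 thr0.b=1
thr0.a=0 thr0.b=2
thr0.a=1 thr0.b=1
thr0.a=2 thr0.b=1

outcome vector order: (thr0.a,thr0.b)
|TSO outcomes| = 4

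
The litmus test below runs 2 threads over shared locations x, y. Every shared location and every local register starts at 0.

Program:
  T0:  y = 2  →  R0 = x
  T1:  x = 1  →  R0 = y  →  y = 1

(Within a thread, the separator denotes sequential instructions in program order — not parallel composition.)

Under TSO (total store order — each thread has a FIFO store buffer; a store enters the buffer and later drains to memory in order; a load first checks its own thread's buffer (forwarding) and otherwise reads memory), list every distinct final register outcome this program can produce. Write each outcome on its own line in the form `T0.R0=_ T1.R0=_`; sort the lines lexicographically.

T0.R0=0 T1.R0=0
T0.R0=0 T1.R0=2
T0.R0=1 T1.R0=0
T0.R0=1 T1.R0=2

outcome vector order: (T0.R0,T1.R0)
|TSO outcomes| = 4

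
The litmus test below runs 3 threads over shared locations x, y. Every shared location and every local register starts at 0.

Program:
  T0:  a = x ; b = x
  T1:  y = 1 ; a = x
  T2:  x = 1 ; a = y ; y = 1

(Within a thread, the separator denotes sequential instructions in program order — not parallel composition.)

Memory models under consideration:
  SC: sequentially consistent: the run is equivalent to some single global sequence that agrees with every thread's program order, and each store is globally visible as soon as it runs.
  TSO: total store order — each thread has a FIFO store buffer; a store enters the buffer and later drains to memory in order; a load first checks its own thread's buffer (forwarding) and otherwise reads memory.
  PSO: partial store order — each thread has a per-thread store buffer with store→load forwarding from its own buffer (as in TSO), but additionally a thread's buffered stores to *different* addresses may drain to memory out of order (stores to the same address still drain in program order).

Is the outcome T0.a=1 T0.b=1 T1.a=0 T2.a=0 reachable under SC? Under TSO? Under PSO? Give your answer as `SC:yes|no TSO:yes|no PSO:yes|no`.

SC:no TSO:yes PSO:yes

outcome vector order: (T0.a,T0.b,T1.a,T2.a)
SC: 9 outcomes — {(0,0,0,1), (0,0,1,0), (0,0,1,1), (0,1,0,1), (0,1,1,0), (0,1,1,1), (1,1,0,1), (1,1,1,0), (1,1,1,1)}
TSO: 12 outcomes — {(0,0,0,0), (0,0,0,1), (0,0,1,0), (0,0,1,1), (0,1,0,0), (0,1,0,1), (0,1,1,0), (0,1,1,1), (1,1,0,0), (1,1,0,1), (1,1,1,0), (1,1,1,1)}
PSO: 12 outcomes — {(0,0,0,0), (0,0,0,1), (0,0,1,0), (0,0,1,1), (0,1,0,0), (0,1,0,1), (0,1,1,0), (0,1,1,1), (1,1,0,0), (1,1,0,1), (1,1,1,0), (1,1,1,1)}
target (1,1,0,0) ∈ {TSO,PSO}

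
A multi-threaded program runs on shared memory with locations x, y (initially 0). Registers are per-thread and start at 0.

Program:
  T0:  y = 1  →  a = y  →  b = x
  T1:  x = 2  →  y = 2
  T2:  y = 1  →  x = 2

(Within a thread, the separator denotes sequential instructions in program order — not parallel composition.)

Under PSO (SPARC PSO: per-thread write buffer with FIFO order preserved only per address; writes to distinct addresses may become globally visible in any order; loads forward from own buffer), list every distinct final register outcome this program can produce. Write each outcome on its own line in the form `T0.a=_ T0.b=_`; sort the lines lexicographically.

T0.a=1 T0.b=0
T0.a=1 T0.b=2
T0.a=2 T0.b=0
T0.a=2 T0.b=2

outcome vector order: (T0.a,T0.b)
|PSO outcomes| = 4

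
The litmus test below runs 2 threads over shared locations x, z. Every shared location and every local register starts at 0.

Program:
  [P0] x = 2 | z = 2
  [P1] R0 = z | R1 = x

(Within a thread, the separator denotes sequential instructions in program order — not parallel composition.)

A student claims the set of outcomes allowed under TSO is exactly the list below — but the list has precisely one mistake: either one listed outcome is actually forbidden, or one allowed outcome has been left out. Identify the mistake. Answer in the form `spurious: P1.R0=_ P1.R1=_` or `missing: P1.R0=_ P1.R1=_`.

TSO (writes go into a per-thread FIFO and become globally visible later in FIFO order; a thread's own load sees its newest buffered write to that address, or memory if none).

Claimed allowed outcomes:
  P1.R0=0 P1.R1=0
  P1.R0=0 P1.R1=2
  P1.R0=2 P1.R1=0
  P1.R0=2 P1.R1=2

outcome vector order: (P1.R0,P1.R1)
under TSO → 00; 02; 22
claimed∖TSO = {20}

spurious: P1.R0=2 P1.R1=0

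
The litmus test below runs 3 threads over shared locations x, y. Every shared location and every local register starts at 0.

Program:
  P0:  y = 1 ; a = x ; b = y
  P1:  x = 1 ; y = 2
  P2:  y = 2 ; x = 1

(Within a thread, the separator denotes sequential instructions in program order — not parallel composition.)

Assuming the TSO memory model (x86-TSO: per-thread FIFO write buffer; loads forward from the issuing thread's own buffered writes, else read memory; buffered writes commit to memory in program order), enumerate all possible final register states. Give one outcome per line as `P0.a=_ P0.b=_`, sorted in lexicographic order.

outcome vector order: (P0.a,P0.b)
|TSO outcomes| = 4

P0.a=0 P0.b=1
P0.a=0 P0.b=2
P0.a=1 P0.b=1
P0.a=1 P0.b=2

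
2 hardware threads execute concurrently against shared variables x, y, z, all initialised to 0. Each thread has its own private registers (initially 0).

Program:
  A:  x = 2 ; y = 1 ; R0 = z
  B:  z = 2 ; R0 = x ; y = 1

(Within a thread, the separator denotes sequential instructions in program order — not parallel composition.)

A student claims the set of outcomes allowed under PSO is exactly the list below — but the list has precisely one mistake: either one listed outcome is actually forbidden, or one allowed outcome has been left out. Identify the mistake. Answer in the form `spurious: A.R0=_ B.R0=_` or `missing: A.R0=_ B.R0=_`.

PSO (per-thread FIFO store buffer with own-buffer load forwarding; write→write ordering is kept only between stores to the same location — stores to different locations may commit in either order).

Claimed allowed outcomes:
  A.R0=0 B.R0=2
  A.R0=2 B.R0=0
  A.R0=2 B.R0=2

outcome vector order: (A.R0,B.R0)
PSO: 4 outcomes — {(0,0) (0,2) (2,0) (2,2)}
PSO∖claimed = {(0,0)}

missing: A.R0=0 B.R0=0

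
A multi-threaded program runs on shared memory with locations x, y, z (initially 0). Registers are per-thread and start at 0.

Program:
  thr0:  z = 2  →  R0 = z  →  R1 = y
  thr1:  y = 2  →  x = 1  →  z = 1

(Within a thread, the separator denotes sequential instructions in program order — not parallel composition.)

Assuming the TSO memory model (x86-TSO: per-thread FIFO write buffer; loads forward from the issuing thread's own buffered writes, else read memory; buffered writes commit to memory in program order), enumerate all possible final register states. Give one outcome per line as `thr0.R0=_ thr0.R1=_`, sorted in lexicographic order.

outcome vector order: (thr0.R0,thr0.R1)
|TSO outcomes| = 3

thr0.R0=1 thr0.R1=2
thr0.R0=2 thr0.R1=0
thr0.R0=2 thr0.R1=2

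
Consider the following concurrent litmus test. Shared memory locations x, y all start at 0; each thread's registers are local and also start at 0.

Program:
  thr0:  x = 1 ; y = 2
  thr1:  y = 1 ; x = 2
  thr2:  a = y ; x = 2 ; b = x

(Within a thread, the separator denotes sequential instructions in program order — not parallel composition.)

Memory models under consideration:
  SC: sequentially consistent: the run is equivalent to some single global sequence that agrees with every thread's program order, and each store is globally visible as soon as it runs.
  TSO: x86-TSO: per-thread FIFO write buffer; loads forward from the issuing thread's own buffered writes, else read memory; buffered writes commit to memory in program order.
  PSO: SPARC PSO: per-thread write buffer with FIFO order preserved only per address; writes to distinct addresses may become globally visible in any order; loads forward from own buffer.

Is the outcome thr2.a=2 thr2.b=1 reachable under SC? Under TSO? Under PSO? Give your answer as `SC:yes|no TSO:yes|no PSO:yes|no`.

outcome vector order: (thr2.a,thr2.b)
[SC] allowed = {(0,1) (0,2) (1,1) (1,2) (2,2)}
[TSO] allowed = {(0,1) (0,2) (1,1) (1,2) (2,2)}
[PSO] allowed = {(0,1) (0,2) (1,1) (1,2) (2,1) (2,2)}
target (2,1) ∈ {PSO}

SC:no TSO:no PSO:yes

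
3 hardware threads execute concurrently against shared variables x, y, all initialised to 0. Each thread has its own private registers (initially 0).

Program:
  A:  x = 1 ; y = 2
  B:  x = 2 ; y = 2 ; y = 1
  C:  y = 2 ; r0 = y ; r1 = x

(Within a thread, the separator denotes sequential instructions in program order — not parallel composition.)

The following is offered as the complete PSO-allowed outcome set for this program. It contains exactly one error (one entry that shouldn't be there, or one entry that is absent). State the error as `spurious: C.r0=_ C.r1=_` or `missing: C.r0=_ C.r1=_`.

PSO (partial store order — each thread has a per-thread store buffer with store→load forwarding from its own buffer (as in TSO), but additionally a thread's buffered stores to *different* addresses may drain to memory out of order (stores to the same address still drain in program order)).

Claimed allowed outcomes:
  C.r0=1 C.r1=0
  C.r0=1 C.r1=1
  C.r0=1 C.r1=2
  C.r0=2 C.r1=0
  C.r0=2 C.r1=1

outcome vector order: (C.r0,C.r1)
PSO: 6 outcomes — {1/0, 1/1, 1/2, 2/0, 2/1, 2/2}
PSO∖claimed = {2/2}

missing: C.r0=2 C.r1=2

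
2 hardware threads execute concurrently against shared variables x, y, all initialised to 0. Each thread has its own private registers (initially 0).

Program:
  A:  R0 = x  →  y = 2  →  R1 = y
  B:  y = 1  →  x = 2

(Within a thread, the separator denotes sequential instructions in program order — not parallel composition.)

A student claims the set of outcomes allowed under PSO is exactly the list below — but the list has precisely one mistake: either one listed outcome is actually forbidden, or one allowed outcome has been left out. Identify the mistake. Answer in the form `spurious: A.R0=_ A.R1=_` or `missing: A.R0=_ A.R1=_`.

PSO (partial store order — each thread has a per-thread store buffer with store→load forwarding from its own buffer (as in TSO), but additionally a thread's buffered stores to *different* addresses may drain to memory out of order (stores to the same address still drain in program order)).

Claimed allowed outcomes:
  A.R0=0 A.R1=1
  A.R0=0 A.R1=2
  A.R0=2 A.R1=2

outcome vector order: (A.R0,A.R1)
[PSO] allowed = {(0,1) (0,2) (2,1) (2,2)}
PSO∖claimed = {(2,1)}

missing: A.R0=2 A.R1=1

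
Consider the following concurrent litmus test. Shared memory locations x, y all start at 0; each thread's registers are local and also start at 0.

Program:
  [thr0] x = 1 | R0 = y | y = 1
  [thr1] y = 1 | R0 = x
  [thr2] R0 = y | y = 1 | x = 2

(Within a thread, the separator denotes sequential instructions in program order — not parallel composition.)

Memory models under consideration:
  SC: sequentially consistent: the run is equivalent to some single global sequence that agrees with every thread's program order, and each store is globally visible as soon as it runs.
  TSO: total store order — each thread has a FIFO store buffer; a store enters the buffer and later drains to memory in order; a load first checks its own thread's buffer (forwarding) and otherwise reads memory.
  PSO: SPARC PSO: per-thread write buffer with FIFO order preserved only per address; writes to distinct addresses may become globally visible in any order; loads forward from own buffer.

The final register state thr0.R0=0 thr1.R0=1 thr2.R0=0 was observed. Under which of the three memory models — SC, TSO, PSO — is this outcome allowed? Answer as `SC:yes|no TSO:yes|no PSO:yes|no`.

SC:yes TSO:yes PSO:yes

outcome vector order: (thr0.R0,thr1.R0,thr2.R0)
SC: 10 outcomes — {(0,1,0), (0,1,1), (0,2,0), (0,2,1), (1,0,0), (1,0,1), (1,1,0), (1,1,1), (1,2,0), (1,2,1)}
TSO: 12 outcomes — {(0,0,0), (0,0,1), (0,1,0), (0,1,1), (0,2,0), (0,2,1), (1,0,0), (1,0,1), (1,1,0), (1,1,1), (1,2,0), (1,2,1)}
PSO: 12 outcomes — {(0,0,0), (0,0,1), (0,1,0), (0,1,1), (0,2,0), (0,2,1), (1,0,0), (1,0,1), (1,1,0), (1,1,1), (1,2,0), (1,2,1)}
target (0,1,0) ∈ {SC,TSO,PSO}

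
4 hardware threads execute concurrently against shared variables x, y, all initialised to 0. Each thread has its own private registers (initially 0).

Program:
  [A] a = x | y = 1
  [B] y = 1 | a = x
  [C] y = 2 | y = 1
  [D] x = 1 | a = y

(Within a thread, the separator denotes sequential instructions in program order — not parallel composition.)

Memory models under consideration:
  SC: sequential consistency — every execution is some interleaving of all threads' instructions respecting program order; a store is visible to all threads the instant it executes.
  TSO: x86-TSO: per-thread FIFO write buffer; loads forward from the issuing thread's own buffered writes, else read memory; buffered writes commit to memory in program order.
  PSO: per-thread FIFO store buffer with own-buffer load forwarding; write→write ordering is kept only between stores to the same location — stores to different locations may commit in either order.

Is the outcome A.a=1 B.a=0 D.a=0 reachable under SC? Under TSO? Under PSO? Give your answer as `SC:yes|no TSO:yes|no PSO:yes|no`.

SC:no TSO:yes PSO:yes

outcome vector order: (A.a,B.a,D.a)
[SC] allowed = {(0,0,1) (0,0,2) (0,1,0) (0,1,1) (0,1,2) (1,0,1) (1,0,2) (1,1,0) (1,1,1) (1,1,2)}
[TSO] allowed = {(0,0,0) (0,0,1) (0,0,2) (0,1,0) (0,1,1) (0,1,2) (1,0,0) (1,0,1) (1,0,2) (1,1,0) (1,1,1) (1,1,2)}
[PSO] allowed = {(0,0,0) (0,0,1) (0,0,2) (0,1,0) (0,1,1) (0,1,2) (1,0,0) (1,0,1) (1,0,2) (1,1,0) (1,1,1) (1,1,2)}
target (1,0,0) ∈ {TSO,PSO}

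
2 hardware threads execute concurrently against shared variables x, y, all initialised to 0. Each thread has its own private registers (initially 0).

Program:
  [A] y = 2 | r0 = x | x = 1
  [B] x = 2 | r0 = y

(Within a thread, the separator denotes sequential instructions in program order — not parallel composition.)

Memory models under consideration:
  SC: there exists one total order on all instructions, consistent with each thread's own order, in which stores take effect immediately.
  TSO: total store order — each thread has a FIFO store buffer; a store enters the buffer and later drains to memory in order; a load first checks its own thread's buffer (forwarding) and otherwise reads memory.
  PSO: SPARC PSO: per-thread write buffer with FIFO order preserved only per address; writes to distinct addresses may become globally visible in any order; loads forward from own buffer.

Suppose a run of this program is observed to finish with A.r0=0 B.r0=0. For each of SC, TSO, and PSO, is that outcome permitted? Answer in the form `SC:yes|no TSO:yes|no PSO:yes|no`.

SC:no TSO:yes PSO:yes

outcome vector order: (A.r0,B.r0)
SC: 3 outcomes — {0/2 2/0 2/2}
TSO: 4 outcomes — {0/0 0/2 2/0 2/2}
PSO: 4 outcomes — {0/0 0/2 2/0 2/2}
target 0/0 ∈ {TSO,PSO}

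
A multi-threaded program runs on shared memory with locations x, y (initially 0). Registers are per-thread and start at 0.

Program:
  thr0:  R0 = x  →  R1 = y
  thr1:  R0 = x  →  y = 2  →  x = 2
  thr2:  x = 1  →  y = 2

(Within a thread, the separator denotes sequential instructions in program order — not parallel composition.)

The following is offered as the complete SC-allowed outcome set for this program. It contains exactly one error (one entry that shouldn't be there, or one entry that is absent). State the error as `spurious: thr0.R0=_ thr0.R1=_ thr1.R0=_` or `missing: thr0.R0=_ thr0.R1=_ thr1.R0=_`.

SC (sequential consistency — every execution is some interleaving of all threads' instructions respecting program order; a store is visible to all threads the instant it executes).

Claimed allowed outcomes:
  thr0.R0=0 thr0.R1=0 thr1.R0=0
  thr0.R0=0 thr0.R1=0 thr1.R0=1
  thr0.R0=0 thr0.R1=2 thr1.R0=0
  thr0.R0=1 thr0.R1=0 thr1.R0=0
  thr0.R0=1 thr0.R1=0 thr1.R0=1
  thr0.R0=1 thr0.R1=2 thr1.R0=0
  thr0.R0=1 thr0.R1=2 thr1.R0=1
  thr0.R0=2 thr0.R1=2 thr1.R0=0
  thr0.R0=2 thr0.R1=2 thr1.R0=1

outcome vector order: (thr0.R0,thr0.R1,thr1.R0)
SC (10): 0/0/0; 0/0/1; 0/2/0; 0/2/1; 1/0/0; 1/0/1; 1/2/0; 1/2/1; 2/2/0; 2/2/1
SC∖claimed = {0/2/1}

missing: thr0.R0=0 thr0.R1=2 thr1.R0=1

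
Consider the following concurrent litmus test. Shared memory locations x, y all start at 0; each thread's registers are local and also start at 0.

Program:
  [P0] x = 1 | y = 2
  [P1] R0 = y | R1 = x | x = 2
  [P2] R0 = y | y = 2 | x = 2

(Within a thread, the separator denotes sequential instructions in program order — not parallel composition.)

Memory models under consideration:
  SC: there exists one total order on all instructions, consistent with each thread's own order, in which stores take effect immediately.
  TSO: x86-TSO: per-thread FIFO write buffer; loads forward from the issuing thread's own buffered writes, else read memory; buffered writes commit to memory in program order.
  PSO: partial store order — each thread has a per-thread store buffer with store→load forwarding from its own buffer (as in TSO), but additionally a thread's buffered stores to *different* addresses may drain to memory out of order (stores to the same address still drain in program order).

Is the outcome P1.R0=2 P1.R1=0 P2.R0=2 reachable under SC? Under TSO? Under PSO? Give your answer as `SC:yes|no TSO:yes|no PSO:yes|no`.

outcome vector order: (P1.R0,P1.R1,P2.R0)
under SC → 0/0/0, 0/0/2, 0/1/0, 0/1/2, 0/2/0, 0/2/2, 2/0/0, 2/1/0, 2/1/2, 2/2/0, 2/2/2
under TSO → 0/0/0, 0/0/2, 0/1/0, 0/1/2, 0/2/0, 0/2/2, 2/0/0, 2/1/0, 2/1/2, 2/2/0, 2/2/2
under PSO → 0/0/0, 0/0/2, 0/1/0, 0/1/2, 0/2/0, 0/2/2, 2/0/0, 2/0/2, 2/1/0, 2/1/2, 2/2/0, 2/2/2
target 2/0/2 ∈ {PSO}

SC:no TSO:no PSO:yes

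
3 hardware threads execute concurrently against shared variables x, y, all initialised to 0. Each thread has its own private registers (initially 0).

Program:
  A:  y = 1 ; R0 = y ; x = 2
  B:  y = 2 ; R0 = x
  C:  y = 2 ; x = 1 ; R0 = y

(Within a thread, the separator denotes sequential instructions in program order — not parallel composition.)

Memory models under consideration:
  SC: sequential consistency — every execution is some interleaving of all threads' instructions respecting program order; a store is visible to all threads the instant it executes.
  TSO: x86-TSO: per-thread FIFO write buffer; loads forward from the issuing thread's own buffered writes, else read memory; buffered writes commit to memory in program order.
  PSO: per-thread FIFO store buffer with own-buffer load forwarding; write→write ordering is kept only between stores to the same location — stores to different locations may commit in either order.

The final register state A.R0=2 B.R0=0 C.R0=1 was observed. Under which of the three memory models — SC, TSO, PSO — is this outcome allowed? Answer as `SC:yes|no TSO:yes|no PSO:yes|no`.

outcome vector order: (A.R0,B.R0,C.R0)
SC: 11 outcomes — {101 102 111 112 121 122 202 211 212 221 222}
TSO: 12 outcomes — {101 102 111 112 121 122 201 202 211 212 221 222}
PSO: 12 outcomes — {101 102 111 112 121 122 201 202 211 212 221 222}
target 201 ∈ {TSO,PSO}

SC:no TSO:yes PSO:yes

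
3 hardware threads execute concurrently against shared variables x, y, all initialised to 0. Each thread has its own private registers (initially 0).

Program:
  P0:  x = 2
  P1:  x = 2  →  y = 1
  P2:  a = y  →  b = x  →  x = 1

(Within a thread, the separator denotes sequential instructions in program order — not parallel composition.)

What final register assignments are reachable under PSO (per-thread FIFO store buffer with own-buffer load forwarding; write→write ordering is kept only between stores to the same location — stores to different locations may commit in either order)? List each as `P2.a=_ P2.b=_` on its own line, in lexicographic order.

outcome vector order: (P2.a,P2.b)
|PSO outcomes| = 4

P2.a=0 P2.b=0
P2.a=0 P2.b=2
P2.a=1 P2.b=0
P2.a=1 P2.b=2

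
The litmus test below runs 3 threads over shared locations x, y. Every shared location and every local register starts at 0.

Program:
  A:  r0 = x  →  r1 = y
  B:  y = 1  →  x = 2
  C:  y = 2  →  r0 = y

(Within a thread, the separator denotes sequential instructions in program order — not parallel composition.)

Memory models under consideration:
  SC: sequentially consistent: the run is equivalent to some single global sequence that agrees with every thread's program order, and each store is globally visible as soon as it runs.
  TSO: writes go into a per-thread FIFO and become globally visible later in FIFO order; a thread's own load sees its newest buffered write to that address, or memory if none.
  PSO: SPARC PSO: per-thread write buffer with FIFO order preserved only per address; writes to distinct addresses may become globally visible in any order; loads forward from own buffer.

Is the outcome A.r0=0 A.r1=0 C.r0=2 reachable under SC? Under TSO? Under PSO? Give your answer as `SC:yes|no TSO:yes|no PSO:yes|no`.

SC:yes TSO:yes PSO:yes

outcome vector order: (A.r0,A.r1,C.r0)
under SC → <0 0 1>, <0 0 2>, <0 1 1>, <0 1 2>, <0 2 1>, <0 2 2>, <2 1 1>, <2 1 2>, <2 2 2>
under TSO → <0 0 1>, <0 0 2>, <0 1 1>, <0 1 2>, <0 2 1>, <0 2 2>, <2 1 1>, <2 1 2>, <2 2 2>
under PSO → <0 0 1>, <0 0 2>, <0 1 1>, <0 1 2>, <0 2 1>, <0 2 2>, <2 0 1>, <2 0 2>, <2 1 1>, <2 1 2>, <2 2 1>, <2 2 2>
target <0 0 2> ∈ {SC,TSO,PSO}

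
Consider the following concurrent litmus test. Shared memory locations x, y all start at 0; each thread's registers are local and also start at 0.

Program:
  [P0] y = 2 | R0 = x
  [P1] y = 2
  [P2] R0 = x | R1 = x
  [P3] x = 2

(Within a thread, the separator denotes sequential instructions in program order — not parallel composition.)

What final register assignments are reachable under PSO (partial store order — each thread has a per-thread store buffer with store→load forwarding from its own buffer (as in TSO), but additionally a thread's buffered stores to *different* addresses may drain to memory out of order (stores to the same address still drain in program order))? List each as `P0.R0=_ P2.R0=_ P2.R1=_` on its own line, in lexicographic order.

P0.R0=0 P2.R0=0 P2.R1=0
P0.R0=0 P2.R0=0 P2.R1=2
P0.R0=0 P2.R0=2 P2.R1=2
P0.R0=2 P2.R0=0 P2.R1=0
P0.R0=2 P2.R0=0 P2.R1=2
P0.R0=2 P2.R0=2 P2.R1=2

outcome vector order: (P0.R0,P2.R0,P2.R1)
|PSO outcomes| = 6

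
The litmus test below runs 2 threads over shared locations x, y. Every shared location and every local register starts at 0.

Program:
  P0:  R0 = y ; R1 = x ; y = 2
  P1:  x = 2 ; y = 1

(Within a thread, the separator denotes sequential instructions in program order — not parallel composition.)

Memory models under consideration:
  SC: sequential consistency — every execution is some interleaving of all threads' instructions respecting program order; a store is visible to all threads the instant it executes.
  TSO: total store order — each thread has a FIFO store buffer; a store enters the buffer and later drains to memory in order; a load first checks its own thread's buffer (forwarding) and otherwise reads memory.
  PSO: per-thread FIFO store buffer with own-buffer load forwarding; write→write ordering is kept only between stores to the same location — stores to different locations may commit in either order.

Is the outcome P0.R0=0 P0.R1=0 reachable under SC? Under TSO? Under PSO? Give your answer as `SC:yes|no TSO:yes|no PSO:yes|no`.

outcome vector order: (P0.R0,P0.R1)
[SC] allowed = {(0,0); (0,2); (1,2)}
[TSO] allowed = {(0,0); (0,2); (1,2)}
[PSO] allowed = {(0,0); (0,2); (1,0); (1,2)}
target (0,0) ∈ {SC,TSO,PSO}

SC:yes TSO:yes PSO:yes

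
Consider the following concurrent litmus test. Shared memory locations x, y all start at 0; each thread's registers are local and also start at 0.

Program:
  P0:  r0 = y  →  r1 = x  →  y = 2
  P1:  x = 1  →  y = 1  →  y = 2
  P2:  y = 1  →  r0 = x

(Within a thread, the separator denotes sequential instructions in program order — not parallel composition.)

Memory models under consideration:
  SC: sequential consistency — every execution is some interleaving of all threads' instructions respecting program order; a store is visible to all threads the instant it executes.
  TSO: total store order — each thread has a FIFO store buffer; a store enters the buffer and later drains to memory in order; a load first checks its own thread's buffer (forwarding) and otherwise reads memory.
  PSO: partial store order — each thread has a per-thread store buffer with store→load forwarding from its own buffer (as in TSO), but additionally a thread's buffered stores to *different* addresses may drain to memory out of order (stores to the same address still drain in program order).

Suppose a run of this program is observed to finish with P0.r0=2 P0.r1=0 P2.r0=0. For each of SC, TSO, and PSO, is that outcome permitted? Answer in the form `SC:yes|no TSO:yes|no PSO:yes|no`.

SC:no TSO:no PSO:yes

outcome vector order: (P0.r0,P0.r1,P2.r0)
SC: 10 outcomes — {(0,0,0), (0,0,1), (0,1,0), (0,1,1), (1,0,0), (1,0,1), (1,1,0), (1,1,1), (2,1,0), (2,1,1)}
TSO: 10 outcomes — {(0,0,0), (0,0,1), (0,1,0), (0,1,1), (1,0,0), (1,0,1), (1,1,0), (1,1,1), (2,1,0), (2,1,1)}
PSO: 12 outcomes — {(0,0,0), (0,0,1), (0,1,0), (0,1,1), (1,0,0), (1,0,1), (1,1,0), (1,1,1), (2,0,0), (2,0,1), (2,1,0), (2,1,1)}
target (2,0,0) ∈ {PSO}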